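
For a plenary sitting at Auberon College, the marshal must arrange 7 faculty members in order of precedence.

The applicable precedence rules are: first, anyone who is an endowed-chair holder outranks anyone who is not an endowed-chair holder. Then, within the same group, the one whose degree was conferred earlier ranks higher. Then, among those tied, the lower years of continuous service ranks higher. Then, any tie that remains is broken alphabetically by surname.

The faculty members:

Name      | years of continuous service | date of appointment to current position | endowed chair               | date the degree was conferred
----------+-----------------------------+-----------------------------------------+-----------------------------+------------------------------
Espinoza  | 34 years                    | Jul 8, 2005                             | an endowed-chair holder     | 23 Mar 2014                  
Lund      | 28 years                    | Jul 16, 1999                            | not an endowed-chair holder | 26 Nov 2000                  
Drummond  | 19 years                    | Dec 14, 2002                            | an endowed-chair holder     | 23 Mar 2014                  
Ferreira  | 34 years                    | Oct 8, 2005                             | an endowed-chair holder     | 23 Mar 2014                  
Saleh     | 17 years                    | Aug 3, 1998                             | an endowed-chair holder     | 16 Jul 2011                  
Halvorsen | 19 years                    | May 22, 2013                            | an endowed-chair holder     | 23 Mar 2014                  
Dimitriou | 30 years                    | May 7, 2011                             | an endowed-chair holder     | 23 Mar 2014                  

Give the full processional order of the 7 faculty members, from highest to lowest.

Saleh, Drummond, Halvorsen, Dimitriou, Espinoza, Ferreira, Lund

By the first rule: Saleh, Drummond, Halvorsen, Dimitriou, Espinoza and Ferreira (each an endowed-chair holder); then Lund (not an endowed-chair holder).
Among Saleh, Drummond, Halvorsen, Dimitriou, Espinoza and Ferreira, by date the degree was conferred (earlier first): Saleh (16 Jul 2011) before Drummond, Halvorsen, Dimitriou, Espinoza and Ferreira (23 Mar 2014).
Among Drummond, Halvorsen, Dimitriou, Espinoza and Ferreira, by years of continuous service (lower first): Drummond and Halvorsen (19 years) before Dimitriou (30 years) before Espinoza and Ferreira (34 years).
Among Drummond and Halvorsen, alphabetically by surname: Drummond before Halvorsen.
Among Espinoza and Ferreira, alphabetically by surname: Espinoza before Ferreira.
Full order: Saleh, Drummond, Halvorsen, Dimitriou, Espinoza, Ferreira, Lund.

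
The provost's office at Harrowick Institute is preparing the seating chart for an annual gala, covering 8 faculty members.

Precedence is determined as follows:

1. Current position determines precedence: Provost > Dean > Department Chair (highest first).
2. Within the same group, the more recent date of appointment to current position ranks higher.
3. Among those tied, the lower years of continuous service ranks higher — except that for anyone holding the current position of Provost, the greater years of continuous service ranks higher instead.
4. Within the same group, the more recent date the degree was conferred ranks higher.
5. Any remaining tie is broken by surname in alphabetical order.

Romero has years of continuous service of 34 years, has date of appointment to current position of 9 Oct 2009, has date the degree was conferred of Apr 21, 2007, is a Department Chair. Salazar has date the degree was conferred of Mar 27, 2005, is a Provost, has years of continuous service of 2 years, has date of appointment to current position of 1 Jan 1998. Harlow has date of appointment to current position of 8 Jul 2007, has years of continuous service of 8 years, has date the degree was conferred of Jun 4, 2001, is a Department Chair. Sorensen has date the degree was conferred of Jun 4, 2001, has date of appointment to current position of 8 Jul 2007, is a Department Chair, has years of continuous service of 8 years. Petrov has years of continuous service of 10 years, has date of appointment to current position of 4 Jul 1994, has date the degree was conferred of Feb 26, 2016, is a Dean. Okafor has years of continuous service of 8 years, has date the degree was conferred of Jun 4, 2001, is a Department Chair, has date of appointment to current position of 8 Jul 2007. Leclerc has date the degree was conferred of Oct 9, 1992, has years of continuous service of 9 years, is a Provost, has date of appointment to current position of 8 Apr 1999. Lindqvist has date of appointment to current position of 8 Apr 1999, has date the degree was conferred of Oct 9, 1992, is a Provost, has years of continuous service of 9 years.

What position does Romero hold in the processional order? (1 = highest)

5

By current position: Leclerc, Lindqvist and Salazar (Provost); then Petrov (Dean); then Romero, Harlow, Okafor and Sorensen (Department Chair).
Among Leclerc, Lindqvist and Salazar, by date of appointment to current position (later first): Leclerc and Lindqvist (8 Apr 1999) before Salazar (1 Jan 1998).
Leclerc and Lindqvist both have years of continuous service 9 years, so the next rule applies.
Leclerc and Lindqvist both have date the degree was conferred Oct 9, 1992, so the next rule applies.
Among Leclerc and Lindqvist, alphabetically by surname: Leclerc before Lindqvist.
Among Romero, Harlow, Okafor and Sorensen, by date of appointment to current position (later first): Romero (9 Oct 2009) before Harlow, Okafor and Sorensen (8 Jul 2007).
Harlow, Okafor and Sorensen all have years of continuous service 8 years, so the next rule applies.
Harlow, Okafor and Sorensen all have date the degree was conferred Jun 4, 2001, so the next rule applies.
Among Harlow, Okafor and Sorensen, alphabetically by surname: Harlow before Okafor before Sorensen.
Order: Leclerc, Lindqvist, Salazar, Petrov, Romero, Harlow, Okafor, Sorensen. So position 5.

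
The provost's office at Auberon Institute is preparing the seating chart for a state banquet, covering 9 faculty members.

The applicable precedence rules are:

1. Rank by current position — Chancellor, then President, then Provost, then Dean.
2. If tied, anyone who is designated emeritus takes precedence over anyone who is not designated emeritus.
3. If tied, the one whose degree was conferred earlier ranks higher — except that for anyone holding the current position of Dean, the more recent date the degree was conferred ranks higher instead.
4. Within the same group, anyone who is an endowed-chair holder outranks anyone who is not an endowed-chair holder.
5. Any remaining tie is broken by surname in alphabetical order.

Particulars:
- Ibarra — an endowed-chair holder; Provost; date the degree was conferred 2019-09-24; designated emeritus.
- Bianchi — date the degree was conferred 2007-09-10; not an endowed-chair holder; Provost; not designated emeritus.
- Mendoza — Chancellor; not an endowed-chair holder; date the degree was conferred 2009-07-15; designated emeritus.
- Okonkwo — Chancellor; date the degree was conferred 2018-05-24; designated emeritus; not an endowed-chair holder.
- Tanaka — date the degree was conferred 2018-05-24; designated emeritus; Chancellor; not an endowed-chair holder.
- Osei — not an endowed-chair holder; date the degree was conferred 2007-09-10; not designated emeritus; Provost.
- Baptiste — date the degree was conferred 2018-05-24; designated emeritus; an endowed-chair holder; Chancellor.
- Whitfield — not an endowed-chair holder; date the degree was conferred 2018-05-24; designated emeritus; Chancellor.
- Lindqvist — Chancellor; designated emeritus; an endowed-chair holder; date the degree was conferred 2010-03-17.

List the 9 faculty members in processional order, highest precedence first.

By current position: Mendoza, Lindqvist, Baptiste, Okonkwo, Tanaka and Whitfield (Chancellor); then Ibarra, Bianchi and Osei (Provost).
Mendoza, Lindqvist, Baptiste, Okonkwo, Tanaka and Whitfield are each designated emeritus, so the next rule applies.
Among Mendoza, Lindqvist, Baptiste, Okonkwo, Tanaka and Whitfield, by date the degree was conferred (earlier first): Mendoza (2009-07-15) before Lindqvist (2010-03-17) before Baptiste, Okonkwo, Tanaka and Whitfield (2018-05-24).
Among Baptiste, Okonkwo, Tanaka and Whitfield, an endowed-chair holder before not an endowed-chair holder: Baptiste (an endowed-chair holder) before Okonkwo, Tanaka and Whitfield (not an endowed-chair holder).
Among Okonkwo, Tanaka and Whitfield, alphabetically by surname: Okonkwo before Tanaka before Whitfield.
Among Ibarra, Bianchi and Osei, designated emeritus before not designated emeritus: Ibarra (designated emeritus) before Bianchi and Osei (not designated emeritus).
Bianchi and Osei both have date the degree was conferred 2007-09-10, so the next rule applies.
Bianchi and Osei are each not an endowed-chair holder, so the next rule applies.
Among Bianchi and Osei, alphabetically by surname: Bianchi before Osei.
Full order: Mendoza, Lindqvist, Baptiste, Okonkwo, Tanaka, Whitfield, Ibarra, Bianchi, Osei.

Mendoza, Lindqvist, Baptiste, Okonkwo, Tanaka, Whitfield, Ibarra, Bianchi, Osei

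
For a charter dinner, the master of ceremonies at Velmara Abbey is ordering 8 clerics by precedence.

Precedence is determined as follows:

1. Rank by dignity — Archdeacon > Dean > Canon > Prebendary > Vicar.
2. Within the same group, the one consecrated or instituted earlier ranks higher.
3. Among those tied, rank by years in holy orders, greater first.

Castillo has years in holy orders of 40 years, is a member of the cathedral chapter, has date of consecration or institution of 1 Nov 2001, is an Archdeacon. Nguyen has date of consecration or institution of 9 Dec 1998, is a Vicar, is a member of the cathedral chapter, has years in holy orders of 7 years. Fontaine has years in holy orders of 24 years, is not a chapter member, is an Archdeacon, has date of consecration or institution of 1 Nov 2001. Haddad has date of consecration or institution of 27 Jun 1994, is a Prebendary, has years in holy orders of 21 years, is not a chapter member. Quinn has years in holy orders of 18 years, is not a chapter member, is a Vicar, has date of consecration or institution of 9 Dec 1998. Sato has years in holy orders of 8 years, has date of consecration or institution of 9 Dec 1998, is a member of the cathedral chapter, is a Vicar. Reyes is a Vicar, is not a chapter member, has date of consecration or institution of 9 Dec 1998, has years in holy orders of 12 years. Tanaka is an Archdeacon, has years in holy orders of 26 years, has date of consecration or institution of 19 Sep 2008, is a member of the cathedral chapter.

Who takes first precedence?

Castillo

By dignity: Castillo, Fontaine and Tanaka (Archdeacon); then Haddad (Prebendary); then Quinn, Reyes, Sato and Nguyen (Vicar).
Among Castillo, Fontaine and Tanaka, by date of consecration or institution (earlier first): Castillo and Fontaine (1 Nov 2001) before Tanaka (19 Sep 2008).
Among Castillo and Fontaine, by years in holy orders (higher first): Castillo (40 years) before Fontaine (24 years).
Quinn, Reyes, Sato and Nguyen all have date of consecration or institution 9 Dec 1998, so the next rule applies.
Among Quinn, Reyes, Sato and Nguyen, by years in holy orders (higher first): Quinn (18 years) before Reyes (12 years) before Sato (8 years) before Nguyen (7 years).
Order: Castillo, Fontaine, Tanaka, Haddad, Quinn, Reyes, Sato, Nguyen.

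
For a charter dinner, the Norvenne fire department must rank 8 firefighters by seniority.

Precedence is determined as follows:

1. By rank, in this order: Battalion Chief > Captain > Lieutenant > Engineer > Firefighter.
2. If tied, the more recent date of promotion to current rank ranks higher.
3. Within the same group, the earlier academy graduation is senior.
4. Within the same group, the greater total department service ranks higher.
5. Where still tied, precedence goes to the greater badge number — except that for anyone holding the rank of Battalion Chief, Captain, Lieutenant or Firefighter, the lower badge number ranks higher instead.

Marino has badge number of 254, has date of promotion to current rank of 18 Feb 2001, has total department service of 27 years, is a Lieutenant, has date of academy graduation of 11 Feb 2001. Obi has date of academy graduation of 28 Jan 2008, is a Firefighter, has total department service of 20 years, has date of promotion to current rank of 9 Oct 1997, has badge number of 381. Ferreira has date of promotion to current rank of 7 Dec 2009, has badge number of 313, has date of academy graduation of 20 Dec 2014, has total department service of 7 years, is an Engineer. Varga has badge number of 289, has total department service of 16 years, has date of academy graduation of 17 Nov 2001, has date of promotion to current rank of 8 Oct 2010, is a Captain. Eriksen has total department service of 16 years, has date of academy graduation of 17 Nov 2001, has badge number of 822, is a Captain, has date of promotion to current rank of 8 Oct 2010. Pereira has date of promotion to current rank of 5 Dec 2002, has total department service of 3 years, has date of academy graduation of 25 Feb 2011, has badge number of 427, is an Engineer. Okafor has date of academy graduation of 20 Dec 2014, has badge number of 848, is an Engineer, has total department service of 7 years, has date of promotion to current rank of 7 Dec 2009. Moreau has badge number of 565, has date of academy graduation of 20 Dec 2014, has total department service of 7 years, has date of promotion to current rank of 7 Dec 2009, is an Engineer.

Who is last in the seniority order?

Obi

By rank: Varga and Eriksen (Captain); then Marino (Lieutenant); then Okafor, Moreau, Ferreira and Pereira (Engineer); then Obi (Firefighter).
Varga and Eriksen both have date of promotion to current rank 8 Oct 2010, so the next rule applies.
Varga and Eriksen both have date of academy graduation 17 Nov 2001, so the next rule applies.
Varga and Eriksen both have total department service 16 years, so the next rule applies.
Among Varga and Eriksen, by badge number (lower first) (reversed rule for this group): Varga (289) before Eriksen (822).
Among Okafor, Moreau, Ferreira and Pereira, by date of promotion to current rank (later first): Okafor, Moreau and Ferreira (7 Dec 2009) before Pereira (5 Dec 2002).
Okafor, Moreau and Ferreira all have date of academy graduation 20 Dec 2014, so the next rule applies.
Okafor, Moreau and Ferreira all have total department service 7 years, so the next rule applies.
Among Okafor, Moreau and Ferreira, by badge number (higher first): Okafor (848) before Moreau (565) before Ferreira (313).
Order: Varga, Eriksen, Marino, Okafor, Moreau, Ferreira, Pereira, Obi.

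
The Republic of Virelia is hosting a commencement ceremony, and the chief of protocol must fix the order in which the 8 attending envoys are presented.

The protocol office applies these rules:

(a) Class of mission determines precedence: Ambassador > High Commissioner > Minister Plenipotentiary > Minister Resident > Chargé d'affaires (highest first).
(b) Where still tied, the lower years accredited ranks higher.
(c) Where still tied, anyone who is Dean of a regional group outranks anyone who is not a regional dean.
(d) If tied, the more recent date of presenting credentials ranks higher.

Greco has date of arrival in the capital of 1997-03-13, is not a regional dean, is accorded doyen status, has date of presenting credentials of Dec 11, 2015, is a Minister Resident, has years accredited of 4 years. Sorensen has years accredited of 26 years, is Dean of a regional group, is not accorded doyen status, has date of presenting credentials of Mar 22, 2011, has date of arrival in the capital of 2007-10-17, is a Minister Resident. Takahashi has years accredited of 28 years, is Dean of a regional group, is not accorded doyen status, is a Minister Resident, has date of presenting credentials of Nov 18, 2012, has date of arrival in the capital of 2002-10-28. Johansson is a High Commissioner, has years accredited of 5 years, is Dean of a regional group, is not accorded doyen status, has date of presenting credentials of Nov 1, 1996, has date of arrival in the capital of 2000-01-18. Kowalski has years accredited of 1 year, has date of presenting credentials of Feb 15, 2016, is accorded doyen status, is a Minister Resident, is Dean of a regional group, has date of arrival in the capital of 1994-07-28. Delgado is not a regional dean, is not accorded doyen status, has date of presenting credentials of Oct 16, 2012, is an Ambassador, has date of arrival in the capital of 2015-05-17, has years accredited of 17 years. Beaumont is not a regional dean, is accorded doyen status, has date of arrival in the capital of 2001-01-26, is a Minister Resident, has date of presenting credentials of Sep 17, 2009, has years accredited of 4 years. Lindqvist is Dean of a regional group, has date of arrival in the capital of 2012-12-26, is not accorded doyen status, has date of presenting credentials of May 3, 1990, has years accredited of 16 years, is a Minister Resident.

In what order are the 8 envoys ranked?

Delgado, Johansson, Kowalski, Greco, Beaumont, Lindqvist, Sorensen, Takahashi

By class of mission: Delgado (Ambassador); then Johansson (High Commissioner); then Kowalski, Greco, Beaumont, Lindqvist, Sorensen and Takahashi (Minister Resident).
Among Kowalski, Greco, Beaumont, Lindqvist, Sorensen and Takahashi, by years accredited (lower first): Kowalski (1 year) before Greco and Beaumont (4 years) before Lindqvist (16 years) before Sorensen (26 years) before Takahashi (28 years).
Greco and Beaumont are each not a regional dean, so the next rule applies.
Among Greco and Beaumont, by date of presenting credentials (later first): Greco (Dec 11, 2015) before Beaumont (Sep 17, 2009).
Full order: Delgado, Johansson, Kowalski, Greco, Beaumont, Lindqvist, Sorensen, Takahashi.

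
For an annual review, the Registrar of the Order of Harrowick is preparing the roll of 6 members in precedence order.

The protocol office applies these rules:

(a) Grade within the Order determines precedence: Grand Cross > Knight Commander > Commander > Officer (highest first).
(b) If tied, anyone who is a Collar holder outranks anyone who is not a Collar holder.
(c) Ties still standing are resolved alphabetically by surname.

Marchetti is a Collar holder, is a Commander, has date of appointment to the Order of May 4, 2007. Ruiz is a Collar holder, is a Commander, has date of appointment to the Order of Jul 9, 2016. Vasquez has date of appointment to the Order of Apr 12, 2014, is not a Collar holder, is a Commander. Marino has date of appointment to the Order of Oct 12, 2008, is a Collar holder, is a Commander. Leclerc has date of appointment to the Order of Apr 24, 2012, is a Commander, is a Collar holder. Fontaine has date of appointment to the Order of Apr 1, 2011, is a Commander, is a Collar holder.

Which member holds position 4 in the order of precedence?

By grade within the Order: Fontaine, Leclerc, Marchetti, Marino, Ruiz and Vasquez (Commander).
Among Fontaine, Leclerc, Marchetti, Marino, Ruiz and Vasquez, a Collar holder before not a Collar holder: Fontaine, Leclerc, Marchetti, Marino and Ruiz (a Collar holder) before Vasquez (not a Collar holder).
Among Fontaine, Leclerc, Marchetti, Marino and Ruiz, alphabetically by surname: Fontaine before Leclerc before Marchetti before Marino before Ruiz.
Order: Fontaine, Leclerc, Marchetti, Marino, Ruiz, Vasquez.

Marino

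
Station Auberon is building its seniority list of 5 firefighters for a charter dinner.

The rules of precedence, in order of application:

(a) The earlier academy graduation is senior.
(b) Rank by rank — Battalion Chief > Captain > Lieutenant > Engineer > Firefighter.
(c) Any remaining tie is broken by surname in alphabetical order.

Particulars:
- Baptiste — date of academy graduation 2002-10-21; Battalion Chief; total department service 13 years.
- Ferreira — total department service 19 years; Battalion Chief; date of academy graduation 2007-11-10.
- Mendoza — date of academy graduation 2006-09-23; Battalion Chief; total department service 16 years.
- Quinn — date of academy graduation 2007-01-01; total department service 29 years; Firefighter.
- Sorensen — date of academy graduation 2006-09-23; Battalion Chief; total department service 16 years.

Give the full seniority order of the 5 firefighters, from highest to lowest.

Baptiste, Mendoza, Sorensen, Quinn, Ferreira

By date of academy graduation (earlier first): Baptiste (2002-10-21); then Mendoza and Sorensen (both 2006-09-23); then Quinn (2007-01-01); then Ferreira (2007-11-10).
Mendoza and Sorensen are each Battalion Chief, so the next rule applies.
Among Mendoza and Sorensen, alphabetically by surname: Mendoza before Sorensen.
Full order: Baptiste, Mendoza, Sorensen, Quinn, Ferreira.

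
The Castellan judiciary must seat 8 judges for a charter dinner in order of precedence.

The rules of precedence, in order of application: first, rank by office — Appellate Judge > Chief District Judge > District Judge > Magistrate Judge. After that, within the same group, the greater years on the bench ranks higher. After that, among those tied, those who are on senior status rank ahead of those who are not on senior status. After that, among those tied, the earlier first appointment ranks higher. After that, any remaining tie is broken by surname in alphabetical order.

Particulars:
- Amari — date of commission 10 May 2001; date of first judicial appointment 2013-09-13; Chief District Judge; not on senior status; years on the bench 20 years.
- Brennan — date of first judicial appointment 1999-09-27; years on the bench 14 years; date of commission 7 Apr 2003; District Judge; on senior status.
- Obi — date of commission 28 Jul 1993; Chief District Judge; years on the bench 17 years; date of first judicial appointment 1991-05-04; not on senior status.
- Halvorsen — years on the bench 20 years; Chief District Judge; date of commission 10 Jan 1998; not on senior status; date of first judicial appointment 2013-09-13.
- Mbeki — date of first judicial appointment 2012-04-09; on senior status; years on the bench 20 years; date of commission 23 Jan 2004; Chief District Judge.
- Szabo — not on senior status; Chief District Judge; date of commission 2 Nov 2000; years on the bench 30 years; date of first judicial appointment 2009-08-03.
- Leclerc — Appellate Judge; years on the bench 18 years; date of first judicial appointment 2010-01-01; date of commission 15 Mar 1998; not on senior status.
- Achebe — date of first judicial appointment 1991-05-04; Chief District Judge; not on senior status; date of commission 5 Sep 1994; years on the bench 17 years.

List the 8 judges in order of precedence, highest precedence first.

By office: Leclerc (Appellate Judge); then Szabo, Mbeki, Amari, Halvorsen, Achebe and Obi (Chief District Judge); then Brennan (District Judge).
Among Szabo, Mbeki, Amari, Halvorsen, Achebe and Obi, by years on the bench (higher first): Szabo (30 years) before Mbeki, Amari and Halvorsen (20 years) before Achebe and Obi (17 years).
Among Mbeki, Amari and Halvorsen, on senior status before not on senior status: Mbeki (on senior status) before Amari and Halvorsen (not on senior status).
Amari and Halvorsen both have date of first judicial appointment 2013-09-13, so the next rule applies.
Among Amari and Halvorsen, alphabetically by surname: Amari before Halvorsen.
Achebe and Obi are each not on senior status, so the next rule applies.
Achebe and Obi both have date of first judicial appointment 1991-05-04, so the next rule applies.
Among Achebe and Obi, alphabetically by surname: Achebe before Obi.
Full order: Leclerc, Szabo, Mbeki, Amari, Halvorsen, Achebe, Obi, Brennan.

Leclerc, Szabo, Mbeki, Amari, Halvorsen, Achebe, Obi, Brennan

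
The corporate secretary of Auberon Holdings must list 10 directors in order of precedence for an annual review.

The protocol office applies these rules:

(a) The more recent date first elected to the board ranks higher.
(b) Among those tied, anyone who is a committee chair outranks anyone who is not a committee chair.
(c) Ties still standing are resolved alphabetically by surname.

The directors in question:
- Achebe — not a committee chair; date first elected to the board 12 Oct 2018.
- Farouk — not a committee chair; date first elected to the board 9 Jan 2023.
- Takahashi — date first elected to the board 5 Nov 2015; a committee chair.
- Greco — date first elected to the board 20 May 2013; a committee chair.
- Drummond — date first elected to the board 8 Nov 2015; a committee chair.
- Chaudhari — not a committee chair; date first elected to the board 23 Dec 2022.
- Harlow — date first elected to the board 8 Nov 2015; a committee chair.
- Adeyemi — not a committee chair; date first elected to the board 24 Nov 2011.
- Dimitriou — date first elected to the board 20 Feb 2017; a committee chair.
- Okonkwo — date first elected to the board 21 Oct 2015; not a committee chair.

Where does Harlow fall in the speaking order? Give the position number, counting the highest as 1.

6

By date first elected to the board (later first): Farouk (9 Jan 2023); then Chaudhari (23 Dec 2022); then Achebe (12 Oct 2018); then Dimitriou (20 Feb 2017); then Drummond and Harlow (both 8 Nov 2015); then Takahashi (5 Nov 2015); then Okonkwo (21 Oct 2015); then Greco (20 May 2013); then Adeyemi (24 Nov 2011).
Drummond and Harlow are each a committee chair, so the next rule applies.
Among Drummond and Harlow, alphabetically by surname: Drummond before Harlow.
Order: Farouk, Chaudhari, Achebe, Dimitriou, Drummond, Harlow, Takahashi, Okonkwo, Greco, Adeyemi. So position 6.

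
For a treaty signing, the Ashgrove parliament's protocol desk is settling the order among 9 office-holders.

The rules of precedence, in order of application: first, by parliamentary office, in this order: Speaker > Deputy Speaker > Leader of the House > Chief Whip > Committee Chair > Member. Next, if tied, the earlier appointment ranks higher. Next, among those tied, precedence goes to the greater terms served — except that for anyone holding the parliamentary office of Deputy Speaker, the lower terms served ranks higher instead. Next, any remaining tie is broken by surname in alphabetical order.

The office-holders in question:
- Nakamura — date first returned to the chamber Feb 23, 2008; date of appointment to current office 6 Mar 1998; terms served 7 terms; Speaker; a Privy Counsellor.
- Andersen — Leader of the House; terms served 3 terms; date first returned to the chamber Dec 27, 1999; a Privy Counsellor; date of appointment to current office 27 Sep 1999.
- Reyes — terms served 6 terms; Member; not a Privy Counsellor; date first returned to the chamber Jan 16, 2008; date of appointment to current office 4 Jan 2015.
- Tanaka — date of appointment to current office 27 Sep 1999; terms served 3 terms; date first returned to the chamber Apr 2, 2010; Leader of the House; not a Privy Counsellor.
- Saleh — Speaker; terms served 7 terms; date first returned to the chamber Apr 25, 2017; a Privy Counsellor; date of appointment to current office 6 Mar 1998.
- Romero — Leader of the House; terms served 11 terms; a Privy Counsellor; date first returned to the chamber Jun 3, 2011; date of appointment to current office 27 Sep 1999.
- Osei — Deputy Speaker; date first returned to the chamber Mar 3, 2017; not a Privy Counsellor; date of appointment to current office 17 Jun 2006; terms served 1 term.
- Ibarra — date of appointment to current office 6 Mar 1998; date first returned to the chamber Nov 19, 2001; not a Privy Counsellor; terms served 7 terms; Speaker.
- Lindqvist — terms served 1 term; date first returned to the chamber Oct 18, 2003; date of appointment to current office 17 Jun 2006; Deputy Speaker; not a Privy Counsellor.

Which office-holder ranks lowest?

By parliamentary office: Ibarra, Nakamura and Saleh (Speaker); then Lindqvist and Osei (Deputy Speaker); then Romero, Andersen and Tanaka (Leader of the House); then Reyes (Member).
Ibarra, Nakamura and Saleh all have date of appointment to current office 6 Mar 1998, so the next rule applies.
Ibarra, Nakamura and Saleh all have terms served 7 terms, so the next rule applies.
Among Ibarra, Nakamura and Saleh, alphabetically by surname: Ibarra before Nakamura before Saleh.
Lindqvist and Osei both have date of appointment to current office 17 Jun 2006, so the next rule applies.
Lindqvist and Osei both have terms served 1 term, so the next rule applies.
Among Lindqvist and Osei, alphabetically by surname: Lindqvist before Osei.
Romero, Andersen and Tanaka all have date of appointment to current office 27 Sep 1999, so the next rule applies.
Among Romero, Andersen and Tanaka, by terms served (higher first): Romero (11 terms) before Andersen and Tanaka (3 terms).
Among Andersen and Tanaka, alphabetically by surname: Andersen before Tanaka.
Order: Ibarra, Nakamura, Saleh, Lindqvist, Osei, Romero, Andersen, Tanaka, Reyes.

Reyes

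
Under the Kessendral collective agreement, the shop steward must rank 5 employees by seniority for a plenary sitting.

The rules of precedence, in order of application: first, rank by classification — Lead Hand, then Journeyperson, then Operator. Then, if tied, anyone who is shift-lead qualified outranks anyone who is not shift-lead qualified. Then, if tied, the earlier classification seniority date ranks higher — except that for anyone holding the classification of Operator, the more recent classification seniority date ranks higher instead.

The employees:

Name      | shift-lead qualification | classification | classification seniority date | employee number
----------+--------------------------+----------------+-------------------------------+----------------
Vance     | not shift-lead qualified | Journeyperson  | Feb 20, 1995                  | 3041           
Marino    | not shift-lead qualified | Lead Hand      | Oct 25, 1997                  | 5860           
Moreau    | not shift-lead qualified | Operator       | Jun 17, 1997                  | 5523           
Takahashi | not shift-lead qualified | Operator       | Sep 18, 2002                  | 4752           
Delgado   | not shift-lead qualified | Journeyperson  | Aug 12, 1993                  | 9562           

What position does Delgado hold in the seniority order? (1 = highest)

By classification: Marino (Lead Hand); then Delgado and Vance (Journeyperson); then Takahashi and Moreau (Operator).
Delgado and Vance are each not shift-lead qualified, so the next rule applies.
Among Delgado and Vance, by classification seniority date (earlier first): Delgado (Aug 12, 1993) before Vance (Feb 20, 1995).
Takahashi and Moreau are each not shift-lead qualified, so the next rule applies.
Among Takahashi and Moreau, by classification seniority date (later first) (reversed rule for this group): Takahashi (Sep 18, 2002) before Moreau (Jun 17, 1997).
Order: Marino, Delgado, Vance, Takahashi, Moreau. So position 2.

2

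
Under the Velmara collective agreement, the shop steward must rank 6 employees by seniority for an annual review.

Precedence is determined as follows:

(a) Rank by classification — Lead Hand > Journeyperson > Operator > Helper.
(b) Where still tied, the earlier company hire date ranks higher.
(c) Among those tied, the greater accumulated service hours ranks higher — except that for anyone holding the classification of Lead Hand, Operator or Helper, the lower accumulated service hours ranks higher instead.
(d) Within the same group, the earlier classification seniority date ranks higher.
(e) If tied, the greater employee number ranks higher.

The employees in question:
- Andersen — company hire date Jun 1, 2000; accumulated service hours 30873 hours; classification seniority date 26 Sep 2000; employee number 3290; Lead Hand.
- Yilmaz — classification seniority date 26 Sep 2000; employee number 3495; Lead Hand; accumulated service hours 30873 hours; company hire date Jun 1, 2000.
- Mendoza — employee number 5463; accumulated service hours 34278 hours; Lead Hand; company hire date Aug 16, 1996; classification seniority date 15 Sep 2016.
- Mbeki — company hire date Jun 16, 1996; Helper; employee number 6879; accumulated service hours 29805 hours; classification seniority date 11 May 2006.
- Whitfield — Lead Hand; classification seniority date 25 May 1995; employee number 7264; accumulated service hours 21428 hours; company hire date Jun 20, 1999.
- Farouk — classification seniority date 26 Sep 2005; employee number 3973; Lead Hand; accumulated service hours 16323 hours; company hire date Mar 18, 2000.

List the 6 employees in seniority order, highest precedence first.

Mendoza, Whitfield, Farouk, Yilmaz, Andersen, Mbeki

By classification: Mendoza, Whitfield, Farouk, Yilmaz and Andersen (Lead Hand); then Mbeki (Helper).
Among Mendoza, Whitfield, Farouk, Yilmaz and Andersen, by company hire date (earlier first): Mendoza (Aug 16, 1996) before Whitfield (Jun 20, 1999) before Farouk (Mar 18, 2000) before Yilmaz and Andersen (Jun 1, 2000).
Yilmaz and Andersen both have accumulated service hours 30873 hours, so the next rule applies.
Yilmaz and Andersen both have classification seniority date 26 Sep 2000, so the next rule applies.
Among Yilmaz and Andersen, by employee number (higher first): Yilmaz (3495) before Andersen (3290).
Full order: Mendoza, Whitfield, Farouk, Yilmaz, Andersen, Mbeki.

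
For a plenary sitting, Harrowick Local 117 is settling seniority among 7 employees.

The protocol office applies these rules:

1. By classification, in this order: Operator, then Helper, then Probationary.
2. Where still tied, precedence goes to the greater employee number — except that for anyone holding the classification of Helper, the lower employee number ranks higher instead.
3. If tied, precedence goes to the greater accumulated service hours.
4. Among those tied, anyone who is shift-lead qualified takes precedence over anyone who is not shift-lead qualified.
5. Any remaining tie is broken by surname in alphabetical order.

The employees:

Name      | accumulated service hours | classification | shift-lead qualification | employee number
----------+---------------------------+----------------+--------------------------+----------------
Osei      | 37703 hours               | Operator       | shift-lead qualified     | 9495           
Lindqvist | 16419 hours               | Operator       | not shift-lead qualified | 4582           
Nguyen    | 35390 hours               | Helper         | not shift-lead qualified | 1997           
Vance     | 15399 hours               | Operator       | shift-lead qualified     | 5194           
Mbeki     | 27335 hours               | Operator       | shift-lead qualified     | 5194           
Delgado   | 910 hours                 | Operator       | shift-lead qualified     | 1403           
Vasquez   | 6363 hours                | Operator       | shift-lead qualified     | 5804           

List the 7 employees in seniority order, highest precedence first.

Osei, Vasquez, Mbeki, Vance, Lindqvist, Delgado, Nguyen

By classification: Osei, Vasquez, Mbeki, Vance, Lindqvist and Delgado (Operator); then Nguyen (Helper).
Among Osei, Vasquez, Mbeki, Vance, Lindqvist and Delgado, by employee number (higher first): Osei (9495) before Vasquez (5804) before Mbeki and Vance (5194) before Lindqvist (4582) before Delgado (1403).
Among Mbeki and Vance, by accumulated service hours (higher first): Mbeki (27335 hours) before Vance (15399 hours).
Full order: Osei, Vasquez, Mbeki, Vance, Lindqvist, Delgado, Nguyen.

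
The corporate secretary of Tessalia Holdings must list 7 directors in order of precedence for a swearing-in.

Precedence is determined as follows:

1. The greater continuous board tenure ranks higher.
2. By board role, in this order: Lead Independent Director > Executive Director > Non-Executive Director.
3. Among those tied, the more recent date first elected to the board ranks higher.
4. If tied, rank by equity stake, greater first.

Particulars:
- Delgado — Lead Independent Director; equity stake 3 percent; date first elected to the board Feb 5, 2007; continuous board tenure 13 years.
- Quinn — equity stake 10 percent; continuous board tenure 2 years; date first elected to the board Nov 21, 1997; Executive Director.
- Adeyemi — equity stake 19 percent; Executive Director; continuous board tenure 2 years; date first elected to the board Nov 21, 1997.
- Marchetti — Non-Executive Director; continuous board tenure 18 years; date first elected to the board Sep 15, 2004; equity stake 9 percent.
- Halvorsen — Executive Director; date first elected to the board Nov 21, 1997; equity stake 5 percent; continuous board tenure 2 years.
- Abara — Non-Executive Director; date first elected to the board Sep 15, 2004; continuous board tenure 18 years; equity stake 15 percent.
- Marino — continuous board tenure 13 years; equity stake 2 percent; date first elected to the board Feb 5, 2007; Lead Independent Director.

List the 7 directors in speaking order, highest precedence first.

By continuous board tenure (higher first): Abara and Marchetti (both 18 years); then Delgado and Marino (both 13 years); then Adeyemi, Quinn and Halvorsen (each 2 years).
Abara and Marchetti are each Non-Executive Director, so the next rule applies.
Abara and Marchetti both have date first elected to the board Sep 15, 2004, so the next rule applies.
Among Abara and Marchetti, by equity stake (higher first): Abara (15 percent) before Marchetti (9 percent).
Delgado and Marino are each Lead Independent Director, so the next rule applies.
Delgado and Marino both have date first elected to the board Feb 5, 2007, so the next rule applies.
Among Delgado and Marino, by equity stake (higher first): Delgado (3 percent) before Marino (2 percent).
Adeyemi, Quinn and Halvorsen are each Executive Director, so the next rule applies.
Adeyemi, Quinn and Halvorsen all have date first elected to the board Nov 21, 1997, so the next rule applies.
Among Adeyemi, Quinn and Halvorsen, by equity stake (higher first): Adeyemi (19 percent) before Quinn (10 percent) before Halvorsen (5 percent).
Full order: Abara, Marchetti, Delgado, Marino, Adeyemi, Quinn, Halvorsen.

Abara, Marchetti, Delgado, Marino, Adeyemi, Quinn, Halvorsen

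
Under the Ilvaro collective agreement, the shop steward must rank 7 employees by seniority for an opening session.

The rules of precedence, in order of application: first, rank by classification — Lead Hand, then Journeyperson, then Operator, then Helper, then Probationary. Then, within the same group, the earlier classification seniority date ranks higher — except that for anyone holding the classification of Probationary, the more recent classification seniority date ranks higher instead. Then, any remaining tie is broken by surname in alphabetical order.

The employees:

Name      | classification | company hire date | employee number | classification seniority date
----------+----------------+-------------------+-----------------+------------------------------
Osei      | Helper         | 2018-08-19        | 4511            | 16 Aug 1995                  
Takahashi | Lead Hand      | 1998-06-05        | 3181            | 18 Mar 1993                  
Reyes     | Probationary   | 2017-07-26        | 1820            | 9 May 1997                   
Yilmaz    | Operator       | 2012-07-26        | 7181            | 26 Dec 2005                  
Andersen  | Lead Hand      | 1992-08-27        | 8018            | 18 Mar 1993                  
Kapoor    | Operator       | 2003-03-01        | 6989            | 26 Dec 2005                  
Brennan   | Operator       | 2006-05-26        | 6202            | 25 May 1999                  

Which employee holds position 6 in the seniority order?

By classification: Andersen and Takahashi (Lead Hand); then Brennan, Kapoor and Yilmaz (Operator); then Osei (Helper); then Reyes (Probationary).
Andersen and Takahashi both have classification seniority date 18 Mar 1993, so the next rule applies.
Among Andersen and Takahashi, alphabetically by surname: Andersen before Takahashi.
Among Brennan, Kapoor and Yilmaz, by classification seniority date (earlier first): Brennan (25 May 1999) before Kapoor and Yilmaz (26 Dec 2005).
Among Kapoor and Yilmaz, alphabetically by surname: Kapoor before Yilmaz.
Order: Andersen, Takahashi, Brennan, Kapoor, Yilmaz, Osei, Reyes.

Osei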